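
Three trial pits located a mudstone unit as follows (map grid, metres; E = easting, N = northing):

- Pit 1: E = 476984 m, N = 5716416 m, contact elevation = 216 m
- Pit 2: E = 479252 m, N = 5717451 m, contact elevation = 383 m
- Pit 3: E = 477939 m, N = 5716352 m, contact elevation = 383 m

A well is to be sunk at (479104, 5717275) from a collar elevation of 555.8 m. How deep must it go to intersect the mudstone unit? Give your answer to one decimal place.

Let the plane be z = a·E + b·N + c.
Pit 2−Pit 1: 2268a + 1035b = 167;  Pit 3−Pit 1: 955a − 64b = 167.
Solving gives a = 0.161906073, b = −0.193432824.
Then c = 216 − a·476984 − b·5716416 = 1028731.88.
At (479104, 5717275): z_contact = 77569.85 − 1105908.65 + 1028731.88 = 393.08 m.
Depth below ground = 555.8 − 393.08 = 162.7 m.

162.7 m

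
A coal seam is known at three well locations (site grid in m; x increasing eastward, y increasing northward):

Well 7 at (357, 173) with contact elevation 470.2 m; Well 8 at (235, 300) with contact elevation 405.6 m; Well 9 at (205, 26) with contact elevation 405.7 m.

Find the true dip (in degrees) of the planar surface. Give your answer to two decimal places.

25.54°

Two edge vectors: Well 7→Well 8 = (-122, 127, -64.6), Well 7→Well 9 = (-152, -147, -64.5).
Normal n = (Well 7→Well 8) × (Well 7→Well 9) = (-17687.7, 1950.2, 37238).
So ∂z/∂x = −n_x/n_z = 0.47499 and ∂z/∂y = −n_y/n_z = −0.05237.
Gradient magnitude |∇z| = √(a² + b²) = √(0.22562 + 0.00274) = 0.47787.
True dip = arctan(0.47787) = 25.54°, dipping toward W (azimuth ≈ 276°).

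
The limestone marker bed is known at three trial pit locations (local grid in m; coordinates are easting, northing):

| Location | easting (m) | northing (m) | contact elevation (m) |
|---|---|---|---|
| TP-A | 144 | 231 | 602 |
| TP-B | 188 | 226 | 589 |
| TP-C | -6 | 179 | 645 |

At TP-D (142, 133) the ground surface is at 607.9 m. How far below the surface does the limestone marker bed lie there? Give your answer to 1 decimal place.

7.2 m

Two edge vectors: TP-A→TP-B = (44, -5, -13), TP-A→TP-C = (-150, -52, 43).
Normal n = (TP-A→TP-B) × (TP-A→TP-C) = (-891, 58, -3038).
So ∂z/∂easting = −n_x/n_z = −0.29329 and ∂z/∂northing = −n_y/n_z = 0.01909.
Intercept c from TP-A: 602 + 42.23 − 4.41 = 639.82.
At (142, 133): z_contact = −41.65 + 2.54 + 639.82 = 600.72 m.
Depth below ground = 607.9 − 600.72 = 7.2 m.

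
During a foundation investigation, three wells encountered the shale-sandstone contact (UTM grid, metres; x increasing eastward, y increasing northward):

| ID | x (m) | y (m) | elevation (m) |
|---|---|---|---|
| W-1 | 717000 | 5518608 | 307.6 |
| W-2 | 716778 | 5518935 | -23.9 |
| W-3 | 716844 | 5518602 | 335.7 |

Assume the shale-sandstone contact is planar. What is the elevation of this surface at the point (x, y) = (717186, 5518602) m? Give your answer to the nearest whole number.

289 m

Let the plane be z = a·x + b·y + c.
W-2−W-1: −222a + 327b = −331.5;  W-3−W-1: −156a − 6b = 28.1.
Solving gives a = −0.13754585, b = −1.10714122.
Then c = 307.6 − a·717000 − b·5518608 = 6208806.37.
At (717186, 5518602): z = −98646.0 − 6109871.7 + 6208806.37 = 288.7 m.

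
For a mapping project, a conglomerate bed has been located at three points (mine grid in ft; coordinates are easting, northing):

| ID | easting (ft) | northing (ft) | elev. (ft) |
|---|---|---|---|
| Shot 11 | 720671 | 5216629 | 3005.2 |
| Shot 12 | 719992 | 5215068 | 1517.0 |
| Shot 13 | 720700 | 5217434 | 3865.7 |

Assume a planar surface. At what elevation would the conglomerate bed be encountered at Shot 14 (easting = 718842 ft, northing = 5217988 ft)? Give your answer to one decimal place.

5002.0 ft

Two edge vectors: Shot 11→Shot 12 = (-679, -1561, -1488.2), Shot 11→Shot 13 = (29, 805, 860.5).
Normal n = (Shot 11→Shot 12) × (Shot 11→Shot 13) = (-145239.5, 541121.7, -501326).
So ∂z/∂easting = −n_x/n_z = −0.289710687 and ∂z/∂northing = −n_y/n_z = 1.079380882.
Intercept c from Shot 11: 3005.2 + 208786.09 − 5630729.61 = −5418938.32.
At (718842, 5217988): z = −208256.2 + 5632196.5 − 5418938.32 = 5002.0 ft.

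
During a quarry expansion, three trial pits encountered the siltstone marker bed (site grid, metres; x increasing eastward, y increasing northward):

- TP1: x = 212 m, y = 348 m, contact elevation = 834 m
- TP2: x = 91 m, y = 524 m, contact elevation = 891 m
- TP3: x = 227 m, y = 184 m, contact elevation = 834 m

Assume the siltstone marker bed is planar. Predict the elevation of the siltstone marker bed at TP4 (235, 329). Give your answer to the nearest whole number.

822 m

Two edge vectors: TP1→TP2 = (-121, 176, 57), TP1→TP3 = (15, -164, 0).
Normal n = (TP1→TP2) × (TP1→TP3) = (9348, 855, 17204).
So ∂z/∂x = −n_x/n_z = −0.54336 and ∂z/∂y = −n_y/n_z = −0.04970.
Intercept c from TP1: 834 + 115.19 + 17.29 = 966.49.
At (235, 329): z = −127.7 − 16.4 + 966.49 = 822.4 m.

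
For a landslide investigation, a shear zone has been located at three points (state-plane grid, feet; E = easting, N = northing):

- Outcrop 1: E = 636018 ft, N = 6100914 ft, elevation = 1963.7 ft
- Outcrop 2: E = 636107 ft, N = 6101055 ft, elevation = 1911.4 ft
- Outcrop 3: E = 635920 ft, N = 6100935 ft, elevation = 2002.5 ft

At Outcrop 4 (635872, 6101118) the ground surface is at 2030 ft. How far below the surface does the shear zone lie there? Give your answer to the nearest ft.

27 ft

Let the plane be z = a·E + b·N + c.
Outcrop 2−Outcrop 1: 89a + 141b = −52.3;  Outcrop 3−Outcrop 1: −98a + 21b = 38.8.
Solving gives a = −0.41876076, b = −0.10659782.
Then c = 1963.7 − a·636018 − b·6100914 = 918647.21.
At (635872, 6101118): z_contact = −266278.2 − 650365.9 + 918647.21 = 2003.1 ft.
Depth below ground = 2030 − 2003.1 = 27 ft.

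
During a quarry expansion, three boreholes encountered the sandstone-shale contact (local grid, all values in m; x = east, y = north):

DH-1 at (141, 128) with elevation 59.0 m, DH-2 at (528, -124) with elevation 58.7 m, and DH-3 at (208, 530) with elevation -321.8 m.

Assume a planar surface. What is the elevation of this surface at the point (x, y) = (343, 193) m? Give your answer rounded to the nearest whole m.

-109 m

Let the plane be z = a·x + b·y + c.
DH-2−DH-1: 387a − 252b = −0.3;  DH-3−DH-1: 67a + 402b = −380.8.
Solving gives a = −0.55713, b = −0.85441.
Then c = 59 − a·141 − b·128 = 246.92.
At (343, 193): z = −191.1 − 164.9 + 246.92 = -109.1 m.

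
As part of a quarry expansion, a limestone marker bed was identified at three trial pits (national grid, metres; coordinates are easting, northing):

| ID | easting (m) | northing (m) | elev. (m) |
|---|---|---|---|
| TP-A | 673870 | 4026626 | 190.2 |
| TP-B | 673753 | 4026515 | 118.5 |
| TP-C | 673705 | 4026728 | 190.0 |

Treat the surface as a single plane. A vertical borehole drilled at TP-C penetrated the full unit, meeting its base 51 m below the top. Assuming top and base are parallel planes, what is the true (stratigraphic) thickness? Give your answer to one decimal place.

Two edge vectors: TP-A→TP-B = (-117, -111, -71.7), TP-A→TP-C = (-165, 102, -0.2).
Normal n = (TP-A→TP-B) × (TP-A→TP-C) = (7335.6, 11807.1, -30249).
So ∂z/∂easting = −n_x/n_z = 0.24251 and ∂z/∂northing = −n_y/n_z = 0.39033.
|∇z| = √(a²+b²) = 0.45953, so dip δ = arctan(0.45953) = 24.68°.
True thickness = vertical thickness × cos δ = 51 × cos 24.68° = 46.3 m.

46.3 m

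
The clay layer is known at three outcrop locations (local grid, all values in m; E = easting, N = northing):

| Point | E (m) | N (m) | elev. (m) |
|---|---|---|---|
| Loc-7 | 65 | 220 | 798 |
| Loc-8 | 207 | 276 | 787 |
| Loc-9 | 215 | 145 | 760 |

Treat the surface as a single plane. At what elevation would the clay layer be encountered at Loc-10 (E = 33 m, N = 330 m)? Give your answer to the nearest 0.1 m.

824.6 m

Let the plane be z = a·E + b·N + c.
Loc-8−Loc-7: 142a + 56b = −11;  Loc-9−Loc-7: 150a − 75b = −38.
Solving gives a = −0.15501, b = 0.19664.
Then c = 798 − a·65 − b·220 = 764.81.
At (33, 330): z = −5.1 + 64.9 + 764.81 = 824.6 m.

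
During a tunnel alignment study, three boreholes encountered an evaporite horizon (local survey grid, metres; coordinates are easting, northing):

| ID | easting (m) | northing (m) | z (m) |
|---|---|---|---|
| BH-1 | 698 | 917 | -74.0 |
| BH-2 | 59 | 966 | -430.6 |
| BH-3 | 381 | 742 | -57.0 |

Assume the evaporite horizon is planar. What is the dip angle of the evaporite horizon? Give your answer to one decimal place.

47.4°

Two edge vectors: BH-1→BH-2 = (-639, 49, -356.6), BH-1→BH-3 = (-317, -175, 17).
Normal n = (BH-1→BH-2) × (BH-1→BH-3) = (-61572, 123905.2, 127358).
So ∂z/∂easting = −n_x/n_z = 0.48346 and ∂z/∂northing = −n_y/n_z = −0.97289.
Gradient magnitude |∇z| = √(a² + b²) = √(0.23373 + 0.94651) = 1.08639.
True dip = arctan(1.08639) = 47.4°, dipping toward NNW (azimuth ≈ 334°).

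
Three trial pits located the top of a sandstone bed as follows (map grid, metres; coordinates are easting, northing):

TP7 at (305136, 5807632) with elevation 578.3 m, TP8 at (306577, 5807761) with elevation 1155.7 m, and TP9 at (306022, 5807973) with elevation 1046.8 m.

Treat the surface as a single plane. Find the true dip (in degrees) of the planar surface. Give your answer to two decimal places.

Two edge vectors: TP7→TP8 = (1441, 129, 577.4), TP7→TP9 = (886, 341, 468.5).
Normal n = (TP7→TP8) × (TP7→TP9) = (-136456.9, -163532.1, 377087).
So ∂z/∂easting = −n_x/n_z = 0.36187 and ∂z/∂northing = −n_y/n_z = 0.43367.
Gradient magnitude |∇z| = √(a² + b²) = √(0.13095 + 0.18807) = 0.56482.
True dip = arctan(0.56482) = 29.46°, dipping toward SW (azimuth ≈ 220°).

29.46°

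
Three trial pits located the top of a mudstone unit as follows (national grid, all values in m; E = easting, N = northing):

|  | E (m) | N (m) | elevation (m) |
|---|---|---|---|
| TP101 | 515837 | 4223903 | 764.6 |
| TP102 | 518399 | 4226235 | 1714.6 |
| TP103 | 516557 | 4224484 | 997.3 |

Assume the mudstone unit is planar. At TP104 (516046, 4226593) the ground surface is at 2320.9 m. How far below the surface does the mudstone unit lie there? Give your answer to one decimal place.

Two edge vectors: TP101→TP102 = (2562, 2332, 950), TP101→TP103 = (720, 581, 232.7).
Normal n = (TP101→TP102) × (TP101→TP103) = (-9293.6, 87822.6, -190518).
So ∂z/∂E = −n_x/n_z = −0.048780693 and ∂z/∂N = −n_y/n_z = 0.460967468.
Intercept c from TP101: 764.6 + 25162.89 − 1947081.87 = −1921154.38.
At (516046, 4226593): z_contact = −25173.08 + 1948321.87 − 1921154.38 = 1994.41 m.
Depth below ground = 2320.9 − 1994.41 = 326.5 m.

326.5 m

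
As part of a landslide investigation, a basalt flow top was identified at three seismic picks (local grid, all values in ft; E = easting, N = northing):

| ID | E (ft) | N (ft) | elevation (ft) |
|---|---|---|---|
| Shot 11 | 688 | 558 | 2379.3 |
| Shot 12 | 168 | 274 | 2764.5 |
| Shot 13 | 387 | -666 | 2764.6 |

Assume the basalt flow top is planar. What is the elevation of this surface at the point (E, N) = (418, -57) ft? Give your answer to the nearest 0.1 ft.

2650.9 ft

Two edge vectors: Shot 11→Shot 12 = (-520, -284, 385.2), Shot 11→Shot 13 = (-301, -1224, 385.3).
Normal n = (Shot 11→Shot 12) × (Shot 11→Shot 13) = (362059.6, 84410.8, 550996).
So ∂z/∂E = −n_x/n_z = −0.65710 and ∂z/∂N = −n_y/n_z = −0.15320.
Intercept c from Shot 11: 2379.3 + 452.08 + 85.48 = 2916.87.
At (418, -57): z = −274.7 + 8.7 + 2916.87 = 2650.9 ft.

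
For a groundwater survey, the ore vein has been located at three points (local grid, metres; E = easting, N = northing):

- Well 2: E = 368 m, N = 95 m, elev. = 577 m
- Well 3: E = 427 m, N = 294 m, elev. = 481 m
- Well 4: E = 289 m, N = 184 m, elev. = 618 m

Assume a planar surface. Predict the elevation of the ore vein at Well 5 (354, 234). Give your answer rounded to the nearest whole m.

Two edge vectors: Well 2→Well 3 = (59, 199, -96), Well 2→Well 4 = (-79, 89, 41).
Normal n = (Well 2→Well 3) × (Well 2→Well 4) = (16703, 5165, 20972).
So ∂z/∂E = −n_x/n_z = −0.79644 and ∂z/∂N = −n_y/n_z = −0.24628.
Intercept c from Well 2: 577 + 293.09 + 23.40 = 893.49.
At (354, 234): z = −281.9 − 57.6 + 893.49 = 553.9 m.

554 m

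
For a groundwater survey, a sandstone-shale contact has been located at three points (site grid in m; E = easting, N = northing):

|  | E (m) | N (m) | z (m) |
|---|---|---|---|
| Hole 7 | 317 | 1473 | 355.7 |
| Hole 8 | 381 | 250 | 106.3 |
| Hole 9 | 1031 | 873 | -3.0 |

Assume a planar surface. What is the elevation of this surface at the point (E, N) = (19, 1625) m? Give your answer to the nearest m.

487 m

Let the plane be z = a·E + b·N + c.
Hole 8−Hole 7: 64a − 1223b = −249.4;  Hole 9−Hole 7: 714a − 600b = −358.7.
Solving gives a = −0.34624, b = 0.18581.
Then c = 355.7 − a·317 − b·1473 = 191.77.
At (19, 1625): z = −6.6 + 301.9 + 191.77 = 487.1 m.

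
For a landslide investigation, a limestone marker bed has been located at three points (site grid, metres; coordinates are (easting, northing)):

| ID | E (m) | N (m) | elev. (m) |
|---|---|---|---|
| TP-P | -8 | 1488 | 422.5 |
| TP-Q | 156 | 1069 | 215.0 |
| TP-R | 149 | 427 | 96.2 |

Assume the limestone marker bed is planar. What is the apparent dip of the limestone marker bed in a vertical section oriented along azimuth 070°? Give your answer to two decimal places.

33.36°

Let the plane be z = a·E + b·N + c.
TP-Q−TP-P: 164a − 419b = −207.5;  TP-R−TP-P: 157a − 1061b = −326.3.
Solving gives a = −0.77099, b = 0.19345.
Unit vector along 070° is (sin 70°, cos 70°) = (0.9397, 0.3420).
Slope in that direction = a·(0.9397) + b·(0.3420) = −0.65833.
Apparent dip = arctan|0.65833| = 33.36° (true dip is 38.5°, so apparent ≤ true as expected).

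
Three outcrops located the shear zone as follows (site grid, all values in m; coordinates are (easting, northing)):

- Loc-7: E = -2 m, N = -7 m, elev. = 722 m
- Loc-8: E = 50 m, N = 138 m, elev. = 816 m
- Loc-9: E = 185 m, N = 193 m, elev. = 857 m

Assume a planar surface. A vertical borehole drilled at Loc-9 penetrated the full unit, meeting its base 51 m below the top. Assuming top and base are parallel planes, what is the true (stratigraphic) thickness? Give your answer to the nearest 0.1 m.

Let the plane be z = a·E + b·N + c.
Loc-8−Loc-7: 52a + 145b = 94;  Loc-9−Loc-7: 187a + 200b = 135.
Solving gives a = 0.04637, b = 0.63165.
|∇z| = √(a²+b²) = 0.63335, so dip δ = arctan(0.63335) = 32.35°.
True thickness = vertical thickness × cos δ = 51 × cos 32.35° = 43.1 m.

43.1 m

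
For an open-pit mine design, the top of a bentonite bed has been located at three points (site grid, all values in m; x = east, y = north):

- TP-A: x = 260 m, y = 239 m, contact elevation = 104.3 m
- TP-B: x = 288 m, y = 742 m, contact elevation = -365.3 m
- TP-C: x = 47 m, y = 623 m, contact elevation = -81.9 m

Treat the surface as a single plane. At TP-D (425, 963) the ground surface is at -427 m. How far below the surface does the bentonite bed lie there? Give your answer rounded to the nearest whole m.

Two edge vectors: TP-A→TP-B = (28, 503, -469.6), TP-A→TP-C = (-213, 384, -186.2).
Normal n = (TP-A→TP-B) × (TP-A→TP-C) = (86667.8, 105238.4, 117891).
So ∂z/∂x = −n_x/n_z = −0.73515 and ∂z/∂y = −n_y/n_z = −0.89268.
Intercept c from TP-A: 104.3 + 191.14 + 213.35 = 508.79.
At (425, 963): z_contact = −312.4 − 859.6 + 508.79 = -663.3 m.
Depth below ground = -427 − (-663.3) = 236 m.

236 m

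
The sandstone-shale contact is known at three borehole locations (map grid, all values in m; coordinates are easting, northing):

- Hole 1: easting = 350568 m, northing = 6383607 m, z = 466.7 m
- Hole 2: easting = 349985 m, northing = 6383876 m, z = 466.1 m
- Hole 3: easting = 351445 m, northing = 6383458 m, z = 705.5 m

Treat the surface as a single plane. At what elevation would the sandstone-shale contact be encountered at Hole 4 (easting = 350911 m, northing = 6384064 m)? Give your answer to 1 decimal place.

1039.6 m

Two edge vectors: Hole 1→Hole 2 = (-583, 269, -0.6), Hole 1→Hole 3 = (877, -149, 238.8).
Normal n = (Hole 1→Hole 2) × (Hole 1→Hole 3) = (64147.8, 138694.2, -149046).
So ∂z/∂easting = −n_x/n_z = 0.430389276 and ∂z/∂northing = −n_y/n_z = 0.930546274.
Intercept c from Hole 1: 466.7 − 150880.71 − 5940241.71 = −6090655.72.
At (350911, 6384064): z = 151028.3 + 5940667.0 − 6090655.72 = 1039.6 m.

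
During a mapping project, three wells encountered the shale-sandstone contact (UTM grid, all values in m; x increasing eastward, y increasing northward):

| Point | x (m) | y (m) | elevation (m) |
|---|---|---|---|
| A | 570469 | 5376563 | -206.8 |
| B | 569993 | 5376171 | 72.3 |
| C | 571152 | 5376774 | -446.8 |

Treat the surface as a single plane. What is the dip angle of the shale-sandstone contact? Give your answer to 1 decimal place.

26.7°

Two edge vectors: A→B = (-476, -392, 279.1), A→C = (683, 211, -240).
Normal n = (A→B) × (A→C) = (35189.9, 76385.3, 167300).
So ∂z/∂x = −n_x/n_z = −0.21034 and ∂z/∂y = −n_y/n_z = −0.45658.
Gradient magnitude |∇z| = √(a² + b²) = √(0.04424 + 0.20846) = 0.50270.
True dip = arctan(0.50270) = 26.7°, dipping toward NNE (azimuth ≈ 025°).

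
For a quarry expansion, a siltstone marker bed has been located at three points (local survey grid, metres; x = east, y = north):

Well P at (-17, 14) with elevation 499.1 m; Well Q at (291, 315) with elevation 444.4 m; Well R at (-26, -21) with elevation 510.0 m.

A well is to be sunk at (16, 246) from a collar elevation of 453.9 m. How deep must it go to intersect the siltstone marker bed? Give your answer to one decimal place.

31.6 m

Two edge vectors: Well P→Well Q = (308, 301, -54.7), Well P→Well R = (-9, -35, 10.9).
Normal n = (Well P→Well Q) × (Well P→Well R) = (1366.4, -2864.9, -8071).
So ∂z/∂x = −n_x/n_z = 0.16930 and ∂z/∂y = −n_y/n_z = −0.35496.
Intercept c from Well P: 499.1 + 2.88 + 4.97 = 506.95.
At (16, 246): z_contact = 2.71 − 87.32 + 506.95 = 422.34 m.
Depth below ground = 453.9 − 422.34 = 31.6 m.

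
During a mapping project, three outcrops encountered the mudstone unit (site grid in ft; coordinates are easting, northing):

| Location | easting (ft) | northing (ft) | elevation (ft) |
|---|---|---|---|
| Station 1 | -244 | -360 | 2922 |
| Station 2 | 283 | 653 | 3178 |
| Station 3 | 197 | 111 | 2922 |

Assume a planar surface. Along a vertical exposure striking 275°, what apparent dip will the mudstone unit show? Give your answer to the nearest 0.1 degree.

Two edge vectors: Station 1→Station 2 = (527, 1013, 256), Station 1→Station 3 = (441, 471, 0).
Normal n = (Station 1→Station 2) × (Station 1→Station 3) = (-120576, 112896, -198516).
So ∂z/∂easting = −n_x/n_z = −0.60739 and ∂z/∂northing = −n_y/n_z = 0.56870.
Unit vector along 275° is (sin 275°, cos 275°) = (-0.9962, 0.0872).
Slope in that direction = a·(-0.9962) + b·(0.0872) = 0.65464.
Apparent dip = arctan|0.65464| = 33.2° (true dip is 39.8°, so apparent ≤ true as expected).

33.2°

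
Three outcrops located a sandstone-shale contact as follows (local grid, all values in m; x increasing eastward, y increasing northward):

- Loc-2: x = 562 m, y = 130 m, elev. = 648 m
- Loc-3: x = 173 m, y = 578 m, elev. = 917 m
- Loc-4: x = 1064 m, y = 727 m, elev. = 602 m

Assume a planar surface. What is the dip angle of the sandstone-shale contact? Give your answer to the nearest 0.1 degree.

Let the plane be z = a·x + b·y + c.
Loc-3−Loc-2: −389a + 448b = 269;  Loc-4−Loc-2: 502a + 597b = −46.
Solving gives a = −0.39639, b = 0.25626.
Gradient magnitude |∇z| = √(a² + b²) = √(0.15712 + 0.06567) = 0.47201.
True dip = arctan(0.47201) = 25.3°, dipping toward ESE (azimuth ≈ 123°).

25.3°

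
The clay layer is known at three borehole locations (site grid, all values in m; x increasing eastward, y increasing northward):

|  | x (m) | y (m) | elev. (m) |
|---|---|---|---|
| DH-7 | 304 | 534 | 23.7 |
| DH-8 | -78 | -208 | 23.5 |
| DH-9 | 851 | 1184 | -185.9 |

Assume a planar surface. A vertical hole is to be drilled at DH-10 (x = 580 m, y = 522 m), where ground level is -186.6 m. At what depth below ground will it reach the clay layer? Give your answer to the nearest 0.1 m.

68.4 m

Two edge vectors: DH-7→DH-8 = (-382, -742, -0.2), DH-7→DH-9 = (547, 650, -209.6).
Normal n = (DH-7→DH-8) × (DH-7→DH-9) = (155653.2, -80176.6, 157574).
So ∂z/∂x = −n_x/n_z = −0.987810 and ∂z/∂y = −n_y/n_z = 0.508819.
Intercept c from DH-7: 23.7 + 300.29 − 271.71 = 52.29.
At (580, 522): z_contact = −572.93 + 265.60 + 52.29 = -255.04 m.
Depth below ground = -186.6 − (-255.04) = 68.4 m.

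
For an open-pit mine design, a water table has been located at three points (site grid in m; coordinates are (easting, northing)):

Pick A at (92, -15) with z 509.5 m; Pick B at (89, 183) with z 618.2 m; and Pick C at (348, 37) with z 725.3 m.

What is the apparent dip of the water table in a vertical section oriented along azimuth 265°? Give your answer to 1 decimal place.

Two edge vectors: Pick A→Pick B = (-3, 198, 108.7), Pick A→Pick C = (256, 52, 215.8).
Normal n = (Pick A→Pick B) × (Pick A→Pick C) = (37076, 28474.6, -50844).
So ∂z/∂E = −n_x/n_z = 0.72921 and ∂z/∂N = −n_y/n_z = 0.56004.
Unit vector along 265° is (sin 265°, cos 265°) = (-0.9962, -0.0872).
Slope in that direction = a·(-0.9962) + b·(-0.0872) = −0.77525.
Apparent dip = arctan|0.77525| = 37.8° (true dip is 42.6°, so apparent ≤ true as expected).

37.8°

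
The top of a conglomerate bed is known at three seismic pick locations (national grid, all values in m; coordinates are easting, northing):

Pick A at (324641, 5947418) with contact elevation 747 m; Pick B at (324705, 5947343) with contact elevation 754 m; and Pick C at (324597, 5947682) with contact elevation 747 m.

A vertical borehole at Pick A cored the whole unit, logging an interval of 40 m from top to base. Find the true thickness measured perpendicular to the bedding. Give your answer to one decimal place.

39.6 m

Let the plane be z = a·easting + b·northing + c.
Pick B−Pick A: 64a − 75b = 7;  Pick C−Pick A: −44a + 264b = 0.
Solving gives a = 0.13592, b = 0.02265.
|∇z| = √(a²+b²) = 0.13780, so dip δ = arctan(0.13780) = 7.85°.
True thickness = vertical thickness × cos δ = 40 × cos 7.85° = 39.6 m.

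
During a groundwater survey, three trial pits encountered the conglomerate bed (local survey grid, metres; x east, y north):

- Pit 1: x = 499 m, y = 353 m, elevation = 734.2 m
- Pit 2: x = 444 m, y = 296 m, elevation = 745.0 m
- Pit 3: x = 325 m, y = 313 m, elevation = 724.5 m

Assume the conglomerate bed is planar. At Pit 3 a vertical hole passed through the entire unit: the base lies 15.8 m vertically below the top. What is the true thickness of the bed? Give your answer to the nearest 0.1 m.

15.0 m

Two edge vectors: Pit 1→Pit 2 = (-55, -57, 10.8), Pit 1→Pit 3 = (-174, -40, -9.7).
Normal n = (Pit 1→Pit 2) × (Pit 1→Pit 3) = (984.9, -2412.7, -7718).
So ∂z/∂x = −n_x/n_z = 0.12761 and ∂z/∂y = −n_y/n_z = −0.31261.
|∇z| = √(a²+b²) = 0.33765, so dip δ = arctan(0.33765) = 18.66°.
True thickness = vertical thickness × cos δ = 15.8 × cos 18.66° = 15.0 m.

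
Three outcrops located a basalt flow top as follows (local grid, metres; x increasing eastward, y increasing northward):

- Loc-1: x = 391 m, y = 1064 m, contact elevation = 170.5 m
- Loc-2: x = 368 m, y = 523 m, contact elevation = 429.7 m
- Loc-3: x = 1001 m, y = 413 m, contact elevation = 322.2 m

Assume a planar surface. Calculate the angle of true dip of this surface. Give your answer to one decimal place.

Let the plane be z = a·x + b·y + c.
Loc-2−Loc-1: −23a − 541b = 259.2;  Loc-3−Loc-1: 610a − 651b = 151.7.
Solving gives a = −0.25123, b = −0.46843.
Gradient magnitude |∇z| = √(a² + b²) = √(0.06312 + 0.21943) = 0.53155.
True dip = arctan(0.53155) = 28.0°, dipping toward NNE (azimuth ≈ 028°).

28.0°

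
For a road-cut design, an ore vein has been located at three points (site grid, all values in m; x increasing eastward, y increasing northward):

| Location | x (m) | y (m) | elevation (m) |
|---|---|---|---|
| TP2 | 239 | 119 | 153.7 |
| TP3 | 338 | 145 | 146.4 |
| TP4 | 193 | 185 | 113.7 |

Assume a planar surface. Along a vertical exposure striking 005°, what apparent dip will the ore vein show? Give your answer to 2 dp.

Let the plane be z = a·x + b·y + c.
TP3−TP2: 99a + 26b = −7.3;  TP4−TP2: −46a + 66b = −40.
Solving gives a = 0.07221, b = −0.55573.
Unit vector along 005° is (sin 5°, cos 5°) = (0.0872, 0.9962).
Slope in that direction = a·(0.0872) + b·(0.9962) = −0.54732.
Apparent dip = arctan|0.54732| = 28.69° (true dip is 29.3°, so apparent ≤ true as expected).

28.69°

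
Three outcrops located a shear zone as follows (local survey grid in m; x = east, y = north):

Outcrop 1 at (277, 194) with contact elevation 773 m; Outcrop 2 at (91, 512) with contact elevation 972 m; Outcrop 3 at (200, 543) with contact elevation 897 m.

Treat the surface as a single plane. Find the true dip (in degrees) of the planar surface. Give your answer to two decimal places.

37.48°

Two edge vectors: Outcrop 1→Outcrop 2 = (-186, 318, 199), Outcrop 1→Outcrop 3 = (-77, 349, 124).
Normal n = (Outcrop 1→Outcrop 2) × (Outcrop 1→Outcrop 3) = (-30019, 7741, -40428).
So ∂z/∂x = −n_x/n_z = −0.74253 and ∂z/∂y = −n_y/n_z = 0.19148.
Gradient magnitude |∇z| = √(a² + b²) = √(0.55135 + 0.03666) = 0.76682.
True dip = arctan(0.76682) = 37.48°, dipping toward ESE (azimuth ≈ 104°).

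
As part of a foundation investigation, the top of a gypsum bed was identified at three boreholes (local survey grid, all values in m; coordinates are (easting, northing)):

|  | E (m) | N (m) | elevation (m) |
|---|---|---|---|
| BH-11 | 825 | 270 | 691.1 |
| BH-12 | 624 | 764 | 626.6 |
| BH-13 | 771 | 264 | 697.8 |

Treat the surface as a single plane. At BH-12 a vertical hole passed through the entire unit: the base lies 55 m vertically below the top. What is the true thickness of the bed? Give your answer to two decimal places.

Let the plane be z = a·E + b·N + c.
BH-12−BH-11: −201a + 494b = −64.5;  BH-13−BH-11: −54a − 6b = 6.7.
Solving gives a = −0.10483, b = −0.17322.
|∇z| = √(a²+b²) = 0.20247, so dip δ = arctan(0.20247) = 11.45°.
True thickness = vertical thickness × cos δ = 55 × cos 11.45° = 53.91 m.

53.91 m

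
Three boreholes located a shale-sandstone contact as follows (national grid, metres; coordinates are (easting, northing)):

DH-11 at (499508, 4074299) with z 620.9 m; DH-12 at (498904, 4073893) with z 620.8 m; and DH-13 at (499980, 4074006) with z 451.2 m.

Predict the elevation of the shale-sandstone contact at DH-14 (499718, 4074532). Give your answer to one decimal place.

646.5 m

Let the plane be z = a·E + b·N + c.
DH-12−DH-11: −604a − 406b = −0.1;  DH-13−DH-11: 472a − 293b = −169.7.
Solving gives a = −0.186837093, b = 0.278200996.
Then c = 620.9 − a·499508 − b·4074299 = −1039526.52.
At (499718, 4074532): z = −93365.9 + 1133538.9 − 1039526.52 = 646.5 m.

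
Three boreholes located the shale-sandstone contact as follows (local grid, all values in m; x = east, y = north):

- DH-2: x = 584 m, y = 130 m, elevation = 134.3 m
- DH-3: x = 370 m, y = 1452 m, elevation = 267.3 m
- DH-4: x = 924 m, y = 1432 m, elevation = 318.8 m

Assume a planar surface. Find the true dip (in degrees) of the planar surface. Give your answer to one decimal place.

8.6°

Let the plane be z = a·x + b·y + c.
DH-3−DH-2: −214a + 1322b = 133;  DH-4−DH-2: 340a + 1302b = 184.5.
Solving gives a = 0.09716, b = 0.11633.
Gradient magnitude |∇z| = √(a² + b²) = √(0.00944 + 0.01353) = 0.15157.
True dip = arctan(0.15157) = 8.6°, dipping toward SW (azimuth ≈ 220°).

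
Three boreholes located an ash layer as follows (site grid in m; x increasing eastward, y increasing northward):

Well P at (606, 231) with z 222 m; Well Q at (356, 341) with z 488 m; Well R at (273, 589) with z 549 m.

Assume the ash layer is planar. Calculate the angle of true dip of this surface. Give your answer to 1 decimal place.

Let the plane be z = a·x + b·y + c.
Well Q−Well P: −250a + 110b = 266;  Well R−Well P: −333a + 358b = 327.
Solving gives a = −1.12082, b = −0.12915.
Gradient magnitude |∇z| = √(a² + b²) = √(1.25625 + 0.01668) = 1.12824.
True dip = arctan(1.12824) = 48.4°, dipping toward E (azimuth ≈ 083°).

48.4°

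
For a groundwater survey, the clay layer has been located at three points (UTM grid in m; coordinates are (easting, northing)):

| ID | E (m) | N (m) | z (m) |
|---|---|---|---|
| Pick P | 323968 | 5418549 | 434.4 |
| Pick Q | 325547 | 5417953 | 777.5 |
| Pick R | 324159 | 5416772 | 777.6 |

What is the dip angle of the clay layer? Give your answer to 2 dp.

Two edge vectors: Pick P→Pick Q = (1579, -596, 343.1), Pick P→Pick R = (191, -1777, 343.2).
Normal n = (Pick P→Pick Q) × (Pick P→Pick R) = (405141.5, -476380.7, -2692047).
So ∂z/∂E = −n_x/n_z = 0.15050 and ∂z/∂N = −n_y/n_z = −0.17696.
Gradient magnitude |∇z| = √(a² + b²) = √(0.02265 + 0.03131) = 0.23230.
True dip = arctan(0.23230) = 13.08°, dipping toward NW (azimuth ≈ 320°).

13.08°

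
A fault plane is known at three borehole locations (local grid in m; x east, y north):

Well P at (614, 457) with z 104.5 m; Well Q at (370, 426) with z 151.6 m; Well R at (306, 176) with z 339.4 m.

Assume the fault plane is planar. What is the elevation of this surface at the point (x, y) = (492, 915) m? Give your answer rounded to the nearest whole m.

-215 m

Two edge vectors: Well P→Well Q = (-244, -31, 47.1), Well P→Well R = (-308, -281, 234.9).
Normal n = (Well P→Well Q) × (Well P→Well R) = (5953.2, 42808.8, 59016).
So ∂z/∂x = −n_x/n_z = −0.10087 and ∂z/∂y = −n_y/n_z = −0.72538.
Intercept c from Well P: 104.5 + 61.94 + 331.50 = 497.93.
At (492, 915): z = −49.6 − 663.7 + 497.93 = -215.4 m.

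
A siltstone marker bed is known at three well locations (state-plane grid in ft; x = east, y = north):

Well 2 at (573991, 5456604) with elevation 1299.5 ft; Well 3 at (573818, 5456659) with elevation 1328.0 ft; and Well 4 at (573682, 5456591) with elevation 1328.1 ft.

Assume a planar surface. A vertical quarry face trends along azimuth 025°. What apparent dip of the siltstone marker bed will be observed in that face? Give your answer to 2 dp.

7.92°

Let the plane be z = a·x + b·y + c.
Well 3−Well 2: −173a + 55b = 28.5;  Well 4−Well 2: −309a − 13b = 28.6.
Solving gives a = −0.10099, b = 0.20051.
Unit vector along 025° is (sin 25°, cos 25°) = (0.4226, 0.9063).
Slope in that direction = a·(0.4226) + b·(0.9063) = 0.13905.
Apparent dip = arctan|0.13905| = 7.92° (true dip is 12.7°, so apparent ≤ true as expected).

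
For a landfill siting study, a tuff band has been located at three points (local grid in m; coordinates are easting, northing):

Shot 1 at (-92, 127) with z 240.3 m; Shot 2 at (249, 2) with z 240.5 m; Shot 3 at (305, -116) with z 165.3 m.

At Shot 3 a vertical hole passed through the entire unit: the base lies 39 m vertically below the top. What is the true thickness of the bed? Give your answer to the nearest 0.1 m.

30.1 m

Two edge vectors: Shot 1→Shot 2 = (341, -125, 0.2), Shot 1→Shot 3 = (397, -243, -75).
Normal n = (Shot 1→Shot 2) × (Shot 1→Shot 3) = (9423.6, 25654.4, -33238).
So ∂z/∂easting = −n_x/n_z = 0.28352 and ∂z/∂northing = −n_y/n_z = 0.77184.
|∇z| = √(a²+b²) = 0.82226, so dip δ = arctan(0.82226) = 39.43°.
True thickness = vertical thickness × cos δ = 39 × cos 39.43° = 30.1 m.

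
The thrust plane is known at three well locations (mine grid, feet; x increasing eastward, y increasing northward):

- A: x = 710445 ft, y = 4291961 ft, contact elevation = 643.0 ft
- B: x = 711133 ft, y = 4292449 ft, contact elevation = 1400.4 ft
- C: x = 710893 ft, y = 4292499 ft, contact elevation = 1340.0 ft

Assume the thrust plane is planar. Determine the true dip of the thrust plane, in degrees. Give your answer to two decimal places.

45.75°

Two edge vectors: A→B = (688, 488, 757.4), A→C = (448, 538, 697).
Normal n = (A→B) × (A→C) = (-67345.2, -140220.8, 151520).
So ∂z/∂x = −n_x/n_z = 0.44446 and ∂z/∂y = −n_y/n_z = 0.92543.
Gradient magnitude |∇z| = √(a² + b²) = √(0.19755 + 0.85642) = 1.02663.
True dip = arctan(1.02663) = 45.75°, dipping toward SSW (azimuth ≈ 206°).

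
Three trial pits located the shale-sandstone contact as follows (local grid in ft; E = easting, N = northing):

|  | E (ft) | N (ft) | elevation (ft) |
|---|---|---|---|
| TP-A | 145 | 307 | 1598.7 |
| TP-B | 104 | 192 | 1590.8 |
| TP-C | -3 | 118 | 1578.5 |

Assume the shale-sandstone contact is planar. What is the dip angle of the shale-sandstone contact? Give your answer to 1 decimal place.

Two edge vectors: TP-A→TP-B = (-41, -115, -7.9), TP-A→TP-C = (-148, -189, -20.2).
Normal n = (TP-A→TP-B) × (TP-A→TP-C) = (829.9, 341, -9271).
So ∂z/∂E = −n_x/n_z = 0.08952 and ∂z/∂N = −n_y/n_z = 0.03678.
Gradient magnitude |∇z| = √(a² + b²) = √(0.00801 + 0.00135) = 0.09678.
True dip = arctan(0.09678) = 5.5°, dipping toward WSW (azimuth ≈ 248°).

5.5°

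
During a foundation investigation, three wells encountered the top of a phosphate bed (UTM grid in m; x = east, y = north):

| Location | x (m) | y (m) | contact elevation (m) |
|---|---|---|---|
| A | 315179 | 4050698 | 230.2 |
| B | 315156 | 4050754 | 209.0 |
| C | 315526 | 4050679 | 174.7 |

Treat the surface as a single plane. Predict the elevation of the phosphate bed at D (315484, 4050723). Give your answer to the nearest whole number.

162 m

Two edge vectors: A→B = (-23, 56, -21.2), A→C = (347, -19, -55.5).
Normal n = (A→B) × (A→C) = (-3510.8, -8632.9, -18995).
So ∂z/∂x = −n_x/n_z = −0.18482759 and ∂z/∂y = −n_y/n_z = −0.45448276.
Intercept c from A: 230.2 + 58253.77 + 1840972.40 = 1899456.38.
At (315484, 4050723): z = −58310.1 − 1840983.8 + 1899456.38 = 162.5 m.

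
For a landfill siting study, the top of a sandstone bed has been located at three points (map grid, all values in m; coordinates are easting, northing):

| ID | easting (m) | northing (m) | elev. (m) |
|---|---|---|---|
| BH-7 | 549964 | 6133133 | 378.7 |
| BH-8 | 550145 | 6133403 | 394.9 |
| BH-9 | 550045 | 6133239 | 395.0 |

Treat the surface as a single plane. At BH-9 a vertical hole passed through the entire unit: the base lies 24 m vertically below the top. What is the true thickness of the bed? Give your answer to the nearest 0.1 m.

15.6 m

Let the plane be z = a·easting + b·northing + c.
BH-8−BH-7: 181a + 270b = 16.2;  BH-9−BH-7: 81a + 106b = 16.3.
Solving gives a = 0.99993, b = −0.61032.
|∇z| = √(a²+b²) = 1.17147, so dip δ = arctan(1.17147) = 49.51°.
True thickness = vertical thickness × cos δ = 24 × cos 49.51° = 15.6 m.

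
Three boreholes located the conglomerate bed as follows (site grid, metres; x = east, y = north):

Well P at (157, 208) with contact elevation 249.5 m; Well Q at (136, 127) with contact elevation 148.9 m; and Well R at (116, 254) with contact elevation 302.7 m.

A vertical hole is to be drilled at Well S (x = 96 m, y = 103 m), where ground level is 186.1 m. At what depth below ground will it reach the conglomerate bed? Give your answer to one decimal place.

Two edge vectors: Well P→Well Q = (-21, -81, -100.6), Well P→Well R = (-41, 46, 53.2).
Normal n = (Well P→Well Q) × (Well P→Well R) = (318.4, 5241.8, -4287).
So ∂z/∂x = −n_x/n_z = 0.07427 and ∂z/∂y = −n_y/n_z = 1.22272.
Intercept c from Well P: 249.5 − 11.66 − 254.33 = −16.49.
At (96, 103): z_contact = 7.13 + 125.94 − 16.49 = 116.58 m.
Depth below ground = 186.1 − 116.58 = 69.5 m.

69.5 m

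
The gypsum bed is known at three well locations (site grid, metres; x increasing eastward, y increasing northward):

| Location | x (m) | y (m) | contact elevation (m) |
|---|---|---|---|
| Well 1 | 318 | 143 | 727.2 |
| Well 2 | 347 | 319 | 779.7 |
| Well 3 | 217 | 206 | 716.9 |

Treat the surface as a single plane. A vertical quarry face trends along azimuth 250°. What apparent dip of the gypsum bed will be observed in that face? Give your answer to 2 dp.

18.40°

Two edge vectors: Well 1→Well 2 = (29, 176, 52.5), Well 1→Well 3 = (-101, 63, -10.3).
Normal n = (Well 1→Well 2) × (Well 1→Well 3) = (-5120.3, -5003.8, 19603).
So ∂z/∂x = −n_x/n_z = 0.26120 and ∂z/∂y = −n_y/n_z = 0.25526.
Unit vector along 250° is (sin 250°, cos 250°) = (-0.9397, -0.3420).
Slope in that direction = a·(-0.9397) + b·(-0.3420) = −0.33275.
Apparent dip = arctan|0.33275| = 18.40° (true dip is 20.1°, so apparent ≤ true as expected).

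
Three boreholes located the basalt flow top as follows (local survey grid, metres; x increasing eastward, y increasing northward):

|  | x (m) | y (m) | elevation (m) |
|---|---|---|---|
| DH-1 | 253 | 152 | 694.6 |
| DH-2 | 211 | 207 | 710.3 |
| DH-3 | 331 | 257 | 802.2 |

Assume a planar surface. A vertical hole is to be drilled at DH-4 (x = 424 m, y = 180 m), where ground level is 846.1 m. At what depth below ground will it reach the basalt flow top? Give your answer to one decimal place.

Let the plane be z = a·x + b·y + c.
DH-2−DH-1: −42a + 55b = 15.7;  DH-3−DH-1: 78a + 105b = 107.6.
Solving gives a = 0.49075, b = 0.66021.
Then c = 694.6 − a·253 − b·152 = 470.09.
At (424, 180): z_contact = 208.08 + 118.84 + 470.09 = 797.00 m.
Depth below ground = 846.1 − 797.00 = 49.1 m.

49.1 m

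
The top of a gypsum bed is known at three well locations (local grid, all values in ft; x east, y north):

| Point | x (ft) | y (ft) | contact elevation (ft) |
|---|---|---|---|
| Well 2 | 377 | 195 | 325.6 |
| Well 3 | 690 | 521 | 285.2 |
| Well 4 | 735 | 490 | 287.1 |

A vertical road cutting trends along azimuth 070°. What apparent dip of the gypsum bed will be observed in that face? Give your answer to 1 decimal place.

Two edge vectors: Well 2→Well 3 = (313, 326, -40.4), Well 2→Well 4 = (358, 295, -38.5).
Normal n = (Well 2→Well 3) × (Well 2→Well 4) = (-633, -2412.7, -24373).
So ∂z/∂x = −n_x/n_z = −0.02597 and ∂z/∂y = −n_y/n_z = −0.09899.
Unit vector along 070° is (sin 70°, cos 70°) = (0.9397, 0.3420).
Slope in that direction = a·(0.9397) + b·(0.3420) = −0.05826.
Apparent dip = arctan|0.05826| = 3.3° (true dip is 5.8°, so apparent ≤ true as expected).

3.3°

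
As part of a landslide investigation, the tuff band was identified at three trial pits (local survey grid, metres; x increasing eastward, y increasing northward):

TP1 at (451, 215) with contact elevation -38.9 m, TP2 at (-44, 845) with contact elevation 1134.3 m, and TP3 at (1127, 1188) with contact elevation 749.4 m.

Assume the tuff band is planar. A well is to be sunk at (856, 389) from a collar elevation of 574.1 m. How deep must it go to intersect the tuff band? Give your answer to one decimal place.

Two edge vectors: TP1→TP2 = (-495, 630, 1173.2), TP1→TP3 = (676, 973, 788.3).
Normal n = (TP1→TP2) × (TP1→TP3) = (-644894.6, 1183291.7, -907515).
So ∂z/∂x = −n_x/n_z = −0.710616 and ∂z/∂y = −n_y/n_z = 1.303881.
Intercept c from TP1: -38.9 + 320.49 − 280.33 = 1.25.
At (856, 389): z_contact = −608.29 + 507.21 + 1.25 = -99.82 m.
Depth below ground = 574.1 − (-99.82) = 673.9 m.

673.9 m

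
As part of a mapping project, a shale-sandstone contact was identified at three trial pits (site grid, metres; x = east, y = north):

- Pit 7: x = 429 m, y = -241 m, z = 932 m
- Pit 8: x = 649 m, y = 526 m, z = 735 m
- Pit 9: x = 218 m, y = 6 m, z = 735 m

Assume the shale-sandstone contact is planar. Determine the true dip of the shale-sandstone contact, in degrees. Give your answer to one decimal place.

Two edge vectors: Pit 7→Pit 8 = (220, 767, -197), Pit 7→Pit 9 = (-211, 247, -197).
Normal n = (Pit 7→Pit 8) × (Pit 7→Pit 9) = (-102440, 84907, 216177).
So ∂z/∂x = −n_x/n_z = 0.47387 and ∂z/∂y = −n_y/n_z = −0.39277.
Gradient magnitude |∇z| = √(a² + b²) = √(0.22455 + 0.15427) = 0.61548.
True dip = arctan(0.61548) = 31.6°, dipping toward NW (azimuth ≈ 310°).

31.6°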